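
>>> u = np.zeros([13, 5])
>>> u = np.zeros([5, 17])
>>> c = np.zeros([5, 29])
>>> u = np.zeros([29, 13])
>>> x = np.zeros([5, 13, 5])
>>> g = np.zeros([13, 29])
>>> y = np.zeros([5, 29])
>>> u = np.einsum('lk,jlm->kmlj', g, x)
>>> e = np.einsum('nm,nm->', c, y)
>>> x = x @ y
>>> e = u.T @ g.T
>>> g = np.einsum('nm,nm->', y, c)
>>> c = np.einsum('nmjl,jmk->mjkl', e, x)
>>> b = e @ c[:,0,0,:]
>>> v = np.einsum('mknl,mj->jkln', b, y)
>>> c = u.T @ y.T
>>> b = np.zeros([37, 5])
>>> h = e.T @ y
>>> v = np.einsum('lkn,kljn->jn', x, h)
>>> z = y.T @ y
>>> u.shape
(29, 5, 13, 5)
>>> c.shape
(5, 13, 5, 5)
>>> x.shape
(5, 13, 29)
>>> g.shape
()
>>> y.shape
(5, 29)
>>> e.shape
(5, 13, 5, 13)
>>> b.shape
(37, 5)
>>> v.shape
(13, 29)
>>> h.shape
(13, 5, 13, 29)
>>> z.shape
(29, 29)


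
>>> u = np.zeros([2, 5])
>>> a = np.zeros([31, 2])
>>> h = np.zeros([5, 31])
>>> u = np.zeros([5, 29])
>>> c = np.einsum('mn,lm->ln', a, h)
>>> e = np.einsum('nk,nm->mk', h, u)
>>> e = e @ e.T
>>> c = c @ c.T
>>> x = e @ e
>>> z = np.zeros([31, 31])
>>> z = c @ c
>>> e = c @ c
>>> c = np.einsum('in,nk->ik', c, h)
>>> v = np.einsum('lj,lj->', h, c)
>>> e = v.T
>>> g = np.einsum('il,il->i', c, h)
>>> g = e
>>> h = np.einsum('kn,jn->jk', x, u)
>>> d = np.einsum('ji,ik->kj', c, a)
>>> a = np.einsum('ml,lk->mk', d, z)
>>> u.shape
(5, 29)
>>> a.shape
(2, 5)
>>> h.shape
(5, 29)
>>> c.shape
(5, 31)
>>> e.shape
()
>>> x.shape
(29, 29)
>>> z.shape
(5, 5)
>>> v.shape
()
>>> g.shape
()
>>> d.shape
(2, 5)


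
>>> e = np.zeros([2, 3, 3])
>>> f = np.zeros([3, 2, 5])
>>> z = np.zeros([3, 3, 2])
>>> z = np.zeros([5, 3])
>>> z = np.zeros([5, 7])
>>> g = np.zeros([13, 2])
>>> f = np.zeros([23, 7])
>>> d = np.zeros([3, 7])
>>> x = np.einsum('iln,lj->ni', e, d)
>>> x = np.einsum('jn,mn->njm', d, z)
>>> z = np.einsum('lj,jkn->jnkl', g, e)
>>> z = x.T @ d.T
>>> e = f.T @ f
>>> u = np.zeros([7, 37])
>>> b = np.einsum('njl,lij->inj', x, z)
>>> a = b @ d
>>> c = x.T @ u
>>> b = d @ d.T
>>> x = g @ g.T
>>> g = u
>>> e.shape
(7, 7)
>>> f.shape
(23, 7)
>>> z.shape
(5, 3, 3)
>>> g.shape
(7, 37)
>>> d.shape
(3, 7)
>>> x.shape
(13, 13)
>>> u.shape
(7, 37)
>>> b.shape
(3, 3)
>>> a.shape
(3, 7, 7)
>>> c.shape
(5, 3, 37)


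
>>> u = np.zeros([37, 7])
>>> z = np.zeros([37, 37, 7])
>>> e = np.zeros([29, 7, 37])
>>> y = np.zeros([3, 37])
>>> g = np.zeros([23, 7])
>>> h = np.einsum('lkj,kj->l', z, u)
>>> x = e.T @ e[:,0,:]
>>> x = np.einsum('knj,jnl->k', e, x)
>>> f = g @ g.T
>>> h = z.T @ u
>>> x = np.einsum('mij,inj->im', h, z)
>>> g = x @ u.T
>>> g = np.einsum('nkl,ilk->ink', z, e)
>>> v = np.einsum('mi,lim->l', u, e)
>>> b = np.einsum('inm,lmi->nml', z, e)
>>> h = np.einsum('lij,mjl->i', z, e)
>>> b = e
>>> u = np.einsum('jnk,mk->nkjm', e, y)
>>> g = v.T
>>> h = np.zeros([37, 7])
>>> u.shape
(7, 37, 29, 3)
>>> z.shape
(37, 37, 7)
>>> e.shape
(29, 7, 37)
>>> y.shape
(3, 37)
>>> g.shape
(29,)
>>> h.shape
(37, 7)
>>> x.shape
(37, 7)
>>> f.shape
(23, 23)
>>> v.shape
(29,)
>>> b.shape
(29, 7, 37)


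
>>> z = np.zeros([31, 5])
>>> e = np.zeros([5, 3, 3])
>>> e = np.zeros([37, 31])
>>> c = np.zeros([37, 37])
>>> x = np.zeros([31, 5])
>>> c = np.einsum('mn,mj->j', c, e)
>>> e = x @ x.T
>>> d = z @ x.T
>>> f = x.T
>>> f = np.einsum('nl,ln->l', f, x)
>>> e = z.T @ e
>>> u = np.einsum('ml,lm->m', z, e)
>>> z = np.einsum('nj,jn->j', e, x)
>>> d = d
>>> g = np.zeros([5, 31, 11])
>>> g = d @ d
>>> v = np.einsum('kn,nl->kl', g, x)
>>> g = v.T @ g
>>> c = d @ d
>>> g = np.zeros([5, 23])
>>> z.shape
(31,)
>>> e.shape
(5, 31)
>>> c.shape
(31, 31)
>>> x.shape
(31, 5)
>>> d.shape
(31, 31)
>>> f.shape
(31,)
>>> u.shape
(31,)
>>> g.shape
(5, 23)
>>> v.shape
(31, 5)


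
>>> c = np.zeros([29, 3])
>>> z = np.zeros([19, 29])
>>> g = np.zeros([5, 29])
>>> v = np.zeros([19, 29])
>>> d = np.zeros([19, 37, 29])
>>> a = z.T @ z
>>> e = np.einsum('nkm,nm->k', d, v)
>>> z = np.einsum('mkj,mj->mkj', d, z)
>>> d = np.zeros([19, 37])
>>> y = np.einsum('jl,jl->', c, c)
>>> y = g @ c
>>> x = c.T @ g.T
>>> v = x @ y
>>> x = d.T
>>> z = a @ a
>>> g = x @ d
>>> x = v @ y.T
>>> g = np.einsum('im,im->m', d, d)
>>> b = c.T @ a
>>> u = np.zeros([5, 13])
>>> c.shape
(29, 3)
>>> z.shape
(29, 29)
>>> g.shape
(37,)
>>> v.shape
(3, 3)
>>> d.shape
(19, 37)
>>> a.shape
(29, 29)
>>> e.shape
(37,)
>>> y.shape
(5, 3)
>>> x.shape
(3, 5)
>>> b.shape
(3, 29)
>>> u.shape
(5, 13)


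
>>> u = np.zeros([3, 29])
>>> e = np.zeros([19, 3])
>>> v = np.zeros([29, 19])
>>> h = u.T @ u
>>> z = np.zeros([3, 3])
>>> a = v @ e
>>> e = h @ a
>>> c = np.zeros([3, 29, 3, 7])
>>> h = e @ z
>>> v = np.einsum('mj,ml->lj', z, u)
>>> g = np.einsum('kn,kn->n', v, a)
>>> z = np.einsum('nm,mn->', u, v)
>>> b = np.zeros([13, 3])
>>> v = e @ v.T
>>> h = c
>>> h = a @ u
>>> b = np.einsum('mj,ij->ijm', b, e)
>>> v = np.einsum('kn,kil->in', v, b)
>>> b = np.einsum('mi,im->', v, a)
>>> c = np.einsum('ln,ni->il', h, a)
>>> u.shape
(3, 29)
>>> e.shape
(29, 3)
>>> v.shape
(3, 29)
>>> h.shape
(29, 29)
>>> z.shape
()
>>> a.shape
(29, 3)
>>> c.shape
(3, 29)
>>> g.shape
(3,)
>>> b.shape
()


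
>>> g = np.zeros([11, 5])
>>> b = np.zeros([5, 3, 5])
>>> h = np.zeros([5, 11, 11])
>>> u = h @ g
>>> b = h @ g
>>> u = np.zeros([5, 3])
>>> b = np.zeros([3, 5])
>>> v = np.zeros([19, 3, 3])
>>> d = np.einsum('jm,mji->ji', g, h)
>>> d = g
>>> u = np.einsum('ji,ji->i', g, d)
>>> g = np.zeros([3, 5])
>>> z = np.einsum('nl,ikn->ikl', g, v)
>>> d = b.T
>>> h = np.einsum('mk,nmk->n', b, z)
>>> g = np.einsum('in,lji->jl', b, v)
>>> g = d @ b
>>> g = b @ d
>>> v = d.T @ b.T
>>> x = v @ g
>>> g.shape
(3, 3)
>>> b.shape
(3, 5)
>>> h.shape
(19,)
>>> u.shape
(5,)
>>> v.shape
(3, 3)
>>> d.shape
(5, 3)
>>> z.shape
(19, 3, 5)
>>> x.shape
(3, 3)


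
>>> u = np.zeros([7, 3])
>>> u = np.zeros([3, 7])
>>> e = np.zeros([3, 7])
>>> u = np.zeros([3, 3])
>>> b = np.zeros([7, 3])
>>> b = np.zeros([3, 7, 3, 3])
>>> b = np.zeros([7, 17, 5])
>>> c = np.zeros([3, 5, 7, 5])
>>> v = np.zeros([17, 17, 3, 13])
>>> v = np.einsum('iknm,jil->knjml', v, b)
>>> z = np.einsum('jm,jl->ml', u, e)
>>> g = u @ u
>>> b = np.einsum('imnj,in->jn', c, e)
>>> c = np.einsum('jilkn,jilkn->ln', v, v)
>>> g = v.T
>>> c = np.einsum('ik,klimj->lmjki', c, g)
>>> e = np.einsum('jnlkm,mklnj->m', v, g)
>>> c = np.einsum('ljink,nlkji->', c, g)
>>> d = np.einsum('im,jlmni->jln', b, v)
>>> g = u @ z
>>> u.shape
(3, 3)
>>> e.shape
(5,)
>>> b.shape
(5, 7)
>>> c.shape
()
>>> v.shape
(17, 3, 7, 13, 5)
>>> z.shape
(3, 7)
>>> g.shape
(3, 7)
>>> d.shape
(17, 3, 13)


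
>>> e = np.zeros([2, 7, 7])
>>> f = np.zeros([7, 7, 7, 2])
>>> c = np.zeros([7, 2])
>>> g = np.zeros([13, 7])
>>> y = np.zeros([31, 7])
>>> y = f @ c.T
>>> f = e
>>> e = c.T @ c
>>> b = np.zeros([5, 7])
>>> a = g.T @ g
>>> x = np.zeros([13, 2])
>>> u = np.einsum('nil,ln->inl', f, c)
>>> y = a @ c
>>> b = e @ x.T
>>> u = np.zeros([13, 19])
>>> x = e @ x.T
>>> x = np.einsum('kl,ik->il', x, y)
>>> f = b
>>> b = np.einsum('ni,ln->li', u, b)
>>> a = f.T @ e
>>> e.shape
(2, 2)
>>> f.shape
(2, 13)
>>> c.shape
(7, 2)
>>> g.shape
(13, 7)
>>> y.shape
(7, 2)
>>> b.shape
(2, 19)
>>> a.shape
(13, 2)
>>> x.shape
(7, 13)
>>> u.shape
(13, 19)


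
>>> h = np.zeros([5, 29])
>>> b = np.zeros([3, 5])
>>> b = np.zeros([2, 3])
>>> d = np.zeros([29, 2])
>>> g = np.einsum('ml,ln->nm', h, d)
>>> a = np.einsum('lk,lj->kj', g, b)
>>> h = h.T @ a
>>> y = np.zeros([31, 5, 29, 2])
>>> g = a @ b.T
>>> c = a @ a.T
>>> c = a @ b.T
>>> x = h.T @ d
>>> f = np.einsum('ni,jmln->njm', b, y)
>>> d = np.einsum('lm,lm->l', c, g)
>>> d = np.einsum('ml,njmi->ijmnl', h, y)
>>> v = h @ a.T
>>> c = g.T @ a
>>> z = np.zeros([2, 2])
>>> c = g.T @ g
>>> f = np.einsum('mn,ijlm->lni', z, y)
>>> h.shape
(29, 3)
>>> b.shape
(2, 3)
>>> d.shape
(2, 5, 29, 31, 3)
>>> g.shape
(5, 2)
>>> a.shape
(5, 3)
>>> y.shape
(31, 5, 29, 2)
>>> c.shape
(2, 2)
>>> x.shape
(3, 2)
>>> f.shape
(29, 2, 31)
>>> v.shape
(29, 5)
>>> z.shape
(2, 2)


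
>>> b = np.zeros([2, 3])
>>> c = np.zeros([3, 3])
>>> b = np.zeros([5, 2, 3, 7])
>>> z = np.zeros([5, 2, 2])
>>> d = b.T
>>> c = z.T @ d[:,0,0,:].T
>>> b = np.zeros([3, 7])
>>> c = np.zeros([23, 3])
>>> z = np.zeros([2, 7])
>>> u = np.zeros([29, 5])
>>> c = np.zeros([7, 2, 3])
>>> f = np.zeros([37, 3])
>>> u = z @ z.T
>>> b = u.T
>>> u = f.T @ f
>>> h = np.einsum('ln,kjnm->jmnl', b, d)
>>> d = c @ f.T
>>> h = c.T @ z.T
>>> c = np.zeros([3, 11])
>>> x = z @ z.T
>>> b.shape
(2, 2)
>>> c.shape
(3, 11)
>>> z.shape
(2, 7)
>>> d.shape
(7, 2, 37)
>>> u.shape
(3, 3)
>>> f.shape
(37, 3)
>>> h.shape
(3, 2, 2)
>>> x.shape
(2, 2)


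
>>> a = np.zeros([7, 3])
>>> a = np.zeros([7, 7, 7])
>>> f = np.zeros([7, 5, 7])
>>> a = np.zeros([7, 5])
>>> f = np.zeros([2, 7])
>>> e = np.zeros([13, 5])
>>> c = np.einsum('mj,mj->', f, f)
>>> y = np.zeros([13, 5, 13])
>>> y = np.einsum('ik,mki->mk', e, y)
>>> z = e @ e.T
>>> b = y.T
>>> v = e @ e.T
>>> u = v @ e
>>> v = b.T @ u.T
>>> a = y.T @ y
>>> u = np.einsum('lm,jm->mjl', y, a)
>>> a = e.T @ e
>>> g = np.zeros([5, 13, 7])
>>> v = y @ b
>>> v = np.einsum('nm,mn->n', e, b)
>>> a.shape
(5, 5)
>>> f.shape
(2, 7)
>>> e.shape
(13, 5)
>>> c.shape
()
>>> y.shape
(13, 5)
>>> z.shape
(13, 13)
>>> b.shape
(5, 13)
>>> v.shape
(13,)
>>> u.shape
(5, 5, 13)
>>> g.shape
(5, 13, 7)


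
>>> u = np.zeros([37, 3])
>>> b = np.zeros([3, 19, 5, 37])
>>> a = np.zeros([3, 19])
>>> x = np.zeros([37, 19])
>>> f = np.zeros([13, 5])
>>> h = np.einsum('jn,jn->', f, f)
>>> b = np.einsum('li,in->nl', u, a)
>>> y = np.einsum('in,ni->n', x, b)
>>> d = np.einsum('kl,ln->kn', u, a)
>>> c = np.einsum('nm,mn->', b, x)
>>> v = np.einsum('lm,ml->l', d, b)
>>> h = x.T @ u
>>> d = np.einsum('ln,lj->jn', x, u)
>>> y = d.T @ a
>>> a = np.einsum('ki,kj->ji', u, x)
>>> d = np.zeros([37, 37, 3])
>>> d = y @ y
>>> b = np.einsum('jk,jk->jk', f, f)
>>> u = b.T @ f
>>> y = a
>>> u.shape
(5, 5)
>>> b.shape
(13, 5)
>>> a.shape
(19, 3)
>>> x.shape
(37, 19)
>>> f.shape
(13, 5)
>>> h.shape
(19, 3)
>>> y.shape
(19, 3)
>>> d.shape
(19, 19)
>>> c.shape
()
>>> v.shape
(37,)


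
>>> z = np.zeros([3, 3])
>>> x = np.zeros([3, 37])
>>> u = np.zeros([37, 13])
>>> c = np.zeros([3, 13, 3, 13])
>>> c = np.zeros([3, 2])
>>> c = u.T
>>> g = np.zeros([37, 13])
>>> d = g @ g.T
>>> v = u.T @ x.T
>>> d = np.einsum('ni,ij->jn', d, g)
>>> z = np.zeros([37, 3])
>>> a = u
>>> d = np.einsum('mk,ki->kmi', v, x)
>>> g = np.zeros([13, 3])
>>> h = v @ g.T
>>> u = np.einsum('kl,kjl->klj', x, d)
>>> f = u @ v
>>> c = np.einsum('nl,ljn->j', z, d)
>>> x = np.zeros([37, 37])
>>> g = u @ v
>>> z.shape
(37, 3)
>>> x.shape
(37, 37)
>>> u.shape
(3, 37, 13)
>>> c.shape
(13,)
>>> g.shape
(3, 37, 3)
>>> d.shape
(3, 13, 37)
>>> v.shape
(13, 3)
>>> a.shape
(37, 13)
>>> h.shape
(13, 13)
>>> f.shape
(3, 37, 3)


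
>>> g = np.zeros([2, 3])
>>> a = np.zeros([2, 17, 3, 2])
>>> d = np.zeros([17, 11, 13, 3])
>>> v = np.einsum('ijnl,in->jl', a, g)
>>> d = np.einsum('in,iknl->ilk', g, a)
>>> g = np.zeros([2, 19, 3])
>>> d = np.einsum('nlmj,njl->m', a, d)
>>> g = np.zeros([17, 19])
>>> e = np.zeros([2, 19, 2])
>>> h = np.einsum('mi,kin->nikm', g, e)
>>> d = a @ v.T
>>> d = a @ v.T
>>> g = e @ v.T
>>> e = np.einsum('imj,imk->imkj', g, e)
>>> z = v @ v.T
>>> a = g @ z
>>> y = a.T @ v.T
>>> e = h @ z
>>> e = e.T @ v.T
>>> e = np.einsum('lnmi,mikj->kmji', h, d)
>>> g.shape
(2, 19, 17)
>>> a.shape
(2, 19, 17)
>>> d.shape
(2, 17, 3, 17)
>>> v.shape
(17, 2)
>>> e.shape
(3, 2, 17, 17)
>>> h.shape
(2, 19, 2, 17)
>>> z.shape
(17, 17)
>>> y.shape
(17, 19, 17)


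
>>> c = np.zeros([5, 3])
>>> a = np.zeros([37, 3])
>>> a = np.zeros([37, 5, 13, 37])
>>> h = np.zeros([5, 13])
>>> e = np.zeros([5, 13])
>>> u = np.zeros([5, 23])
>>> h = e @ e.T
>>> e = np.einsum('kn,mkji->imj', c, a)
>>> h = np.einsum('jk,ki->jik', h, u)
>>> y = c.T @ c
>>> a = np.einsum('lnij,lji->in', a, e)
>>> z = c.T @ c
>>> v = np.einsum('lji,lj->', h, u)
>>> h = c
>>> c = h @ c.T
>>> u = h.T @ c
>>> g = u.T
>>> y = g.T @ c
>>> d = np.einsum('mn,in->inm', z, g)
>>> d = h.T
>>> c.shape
(5, 5)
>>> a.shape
(13, 5)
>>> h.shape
(5, 3)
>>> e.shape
(37, 37, 13)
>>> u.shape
(3, 5)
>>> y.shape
(3, 5)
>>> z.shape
(3, 3)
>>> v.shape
()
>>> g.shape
(5, 3)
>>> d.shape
(3, 5)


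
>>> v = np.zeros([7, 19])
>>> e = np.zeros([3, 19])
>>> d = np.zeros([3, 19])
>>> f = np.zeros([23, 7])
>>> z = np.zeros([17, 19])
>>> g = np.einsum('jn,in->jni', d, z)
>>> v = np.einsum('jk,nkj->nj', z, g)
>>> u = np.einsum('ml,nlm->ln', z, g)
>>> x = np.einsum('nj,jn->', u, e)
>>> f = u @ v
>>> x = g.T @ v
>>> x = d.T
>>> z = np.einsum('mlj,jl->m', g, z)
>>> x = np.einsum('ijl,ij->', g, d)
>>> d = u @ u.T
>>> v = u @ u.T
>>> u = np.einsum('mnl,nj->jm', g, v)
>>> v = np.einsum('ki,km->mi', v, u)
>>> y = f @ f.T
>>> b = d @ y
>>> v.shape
(3, 19)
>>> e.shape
(3, 19)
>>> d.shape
(19, 19)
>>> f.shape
(19, 17)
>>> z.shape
(3,)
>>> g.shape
(3, 19, 17)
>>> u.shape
(19, 3)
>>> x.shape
()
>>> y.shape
(19, 19)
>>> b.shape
(19, 19)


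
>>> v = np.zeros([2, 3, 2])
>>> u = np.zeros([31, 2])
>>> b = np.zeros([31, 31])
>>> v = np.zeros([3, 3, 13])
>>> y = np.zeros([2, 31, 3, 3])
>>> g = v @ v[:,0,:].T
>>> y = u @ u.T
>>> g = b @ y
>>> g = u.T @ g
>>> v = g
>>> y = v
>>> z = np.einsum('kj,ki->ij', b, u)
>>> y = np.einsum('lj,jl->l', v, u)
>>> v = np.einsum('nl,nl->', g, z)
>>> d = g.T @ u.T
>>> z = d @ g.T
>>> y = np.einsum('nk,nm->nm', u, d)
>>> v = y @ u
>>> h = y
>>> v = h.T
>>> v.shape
(31, 31)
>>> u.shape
(31, 2)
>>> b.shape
(31, 31)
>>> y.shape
(31, 31)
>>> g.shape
(2, 31)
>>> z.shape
(31, 2)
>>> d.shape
(31, 31)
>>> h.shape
(31, 31)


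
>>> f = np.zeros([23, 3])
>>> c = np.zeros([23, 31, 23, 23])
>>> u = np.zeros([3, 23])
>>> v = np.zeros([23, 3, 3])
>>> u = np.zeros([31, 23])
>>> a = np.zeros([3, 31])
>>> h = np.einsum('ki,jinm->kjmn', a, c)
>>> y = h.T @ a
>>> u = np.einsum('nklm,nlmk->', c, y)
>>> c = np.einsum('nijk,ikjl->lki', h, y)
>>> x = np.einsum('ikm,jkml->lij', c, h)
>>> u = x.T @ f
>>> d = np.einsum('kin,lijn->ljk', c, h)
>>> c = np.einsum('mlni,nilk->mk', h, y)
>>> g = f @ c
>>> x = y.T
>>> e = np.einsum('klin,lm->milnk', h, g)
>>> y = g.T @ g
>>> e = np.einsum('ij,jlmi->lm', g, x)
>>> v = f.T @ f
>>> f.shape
(23, 3)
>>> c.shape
(3, 31)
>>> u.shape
(3, 31, 3)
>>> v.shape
(3, 3)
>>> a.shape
(3, 31)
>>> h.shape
(3, 23, 23, 23)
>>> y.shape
(31, 31)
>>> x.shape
(31, 23, 23, 23)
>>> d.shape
(3, 23, 31)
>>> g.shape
(23, 31)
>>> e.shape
(23, 23)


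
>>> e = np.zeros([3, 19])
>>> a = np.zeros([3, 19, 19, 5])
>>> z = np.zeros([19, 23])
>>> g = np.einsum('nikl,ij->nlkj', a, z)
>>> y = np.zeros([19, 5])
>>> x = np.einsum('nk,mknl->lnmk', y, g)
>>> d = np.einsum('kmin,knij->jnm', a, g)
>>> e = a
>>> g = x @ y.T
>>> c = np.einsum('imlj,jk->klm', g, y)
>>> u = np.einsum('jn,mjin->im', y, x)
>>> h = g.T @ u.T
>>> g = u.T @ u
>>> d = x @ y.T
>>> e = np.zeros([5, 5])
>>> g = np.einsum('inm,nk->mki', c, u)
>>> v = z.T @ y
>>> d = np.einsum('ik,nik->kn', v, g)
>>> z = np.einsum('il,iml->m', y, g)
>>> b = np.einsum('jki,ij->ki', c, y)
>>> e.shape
(5, 5)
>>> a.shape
(3, 19, 19, 5)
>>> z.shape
(23,)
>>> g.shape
(19, 23, 5)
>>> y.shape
(19, 5)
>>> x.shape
(23, 19, 3, 5)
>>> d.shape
(5, 19)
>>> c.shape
(5, 3, 19)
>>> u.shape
(3, 23)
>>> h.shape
(19, 3, 19, 3)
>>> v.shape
(23, 5)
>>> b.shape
(3, 19)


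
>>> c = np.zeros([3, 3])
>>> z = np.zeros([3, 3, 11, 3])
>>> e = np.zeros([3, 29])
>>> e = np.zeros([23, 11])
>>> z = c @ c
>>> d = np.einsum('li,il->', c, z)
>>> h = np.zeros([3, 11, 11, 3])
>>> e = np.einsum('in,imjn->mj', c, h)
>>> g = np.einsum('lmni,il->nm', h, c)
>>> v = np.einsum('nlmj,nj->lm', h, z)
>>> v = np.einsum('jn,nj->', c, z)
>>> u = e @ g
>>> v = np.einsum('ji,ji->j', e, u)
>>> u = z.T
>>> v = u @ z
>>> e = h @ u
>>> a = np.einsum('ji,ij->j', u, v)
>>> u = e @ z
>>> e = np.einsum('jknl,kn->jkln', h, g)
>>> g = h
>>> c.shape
(3, 3)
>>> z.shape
(3, 3)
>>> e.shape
(3, 11, 3, 11)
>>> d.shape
()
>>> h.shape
(3, 11, 11, 3)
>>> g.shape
(3, 11, 11, 3)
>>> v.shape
(3, 3)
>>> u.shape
(3, 11, 11, 3)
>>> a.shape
(3,)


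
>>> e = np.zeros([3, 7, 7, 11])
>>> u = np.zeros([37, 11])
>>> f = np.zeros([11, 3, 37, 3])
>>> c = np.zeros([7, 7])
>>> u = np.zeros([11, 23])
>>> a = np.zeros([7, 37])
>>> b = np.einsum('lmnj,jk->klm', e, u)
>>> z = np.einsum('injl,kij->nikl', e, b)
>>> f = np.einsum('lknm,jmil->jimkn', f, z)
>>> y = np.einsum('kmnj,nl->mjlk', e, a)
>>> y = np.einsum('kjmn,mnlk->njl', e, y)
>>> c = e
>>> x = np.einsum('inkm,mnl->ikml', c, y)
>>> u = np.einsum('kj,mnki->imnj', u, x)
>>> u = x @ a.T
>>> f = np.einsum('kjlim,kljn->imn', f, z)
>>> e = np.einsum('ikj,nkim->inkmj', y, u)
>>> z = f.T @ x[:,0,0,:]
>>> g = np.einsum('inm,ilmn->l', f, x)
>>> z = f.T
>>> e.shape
(11, 3, 7, 7, 37)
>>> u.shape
(3, 7, 11, 7)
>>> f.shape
(3, 37, 11)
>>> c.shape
(3, 7, 7, 11)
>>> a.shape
(7, 37)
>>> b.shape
(23, 3, 7)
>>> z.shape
(11, 37, 3)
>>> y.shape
(11, 7, 37)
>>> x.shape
(3, 7, 11, 37)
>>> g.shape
(7,)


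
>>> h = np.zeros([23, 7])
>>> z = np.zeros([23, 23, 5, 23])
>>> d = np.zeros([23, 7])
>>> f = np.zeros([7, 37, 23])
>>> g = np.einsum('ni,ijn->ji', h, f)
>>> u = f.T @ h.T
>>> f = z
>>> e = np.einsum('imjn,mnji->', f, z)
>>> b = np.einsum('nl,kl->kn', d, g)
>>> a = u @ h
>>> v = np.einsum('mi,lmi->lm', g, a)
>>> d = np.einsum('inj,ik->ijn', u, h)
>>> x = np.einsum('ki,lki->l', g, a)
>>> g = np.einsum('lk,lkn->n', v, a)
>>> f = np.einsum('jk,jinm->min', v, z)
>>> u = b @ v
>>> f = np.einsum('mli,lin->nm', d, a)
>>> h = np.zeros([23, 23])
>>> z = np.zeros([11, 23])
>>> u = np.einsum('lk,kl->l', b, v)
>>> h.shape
(23, 23)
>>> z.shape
(11, 23)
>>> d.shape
(23, 23, 37)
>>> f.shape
(7, 23)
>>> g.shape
(7,)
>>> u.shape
(37,)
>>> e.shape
()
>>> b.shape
(37, 23)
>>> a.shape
(23, 37, 7)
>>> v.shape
(23, 37)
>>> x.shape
(23,)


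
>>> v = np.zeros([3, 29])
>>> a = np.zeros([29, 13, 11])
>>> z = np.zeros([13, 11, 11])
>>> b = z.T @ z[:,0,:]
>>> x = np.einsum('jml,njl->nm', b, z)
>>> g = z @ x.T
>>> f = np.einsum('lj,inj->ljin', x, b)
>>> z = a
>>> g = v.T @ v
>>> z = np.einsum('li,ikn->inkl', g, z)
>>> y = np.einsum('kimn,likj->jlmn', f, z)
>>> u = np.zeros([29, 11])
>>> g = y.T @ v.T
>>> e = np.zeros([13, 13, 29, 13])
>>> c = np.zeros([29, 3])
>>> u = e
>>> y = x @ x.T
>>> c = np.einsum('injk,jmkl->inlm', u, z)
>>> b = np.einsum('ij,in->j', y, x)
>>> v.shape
(3, 29)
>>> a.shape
(29, 13, 11)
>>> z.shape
(29, 11, 13, 29)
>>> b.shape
(13,)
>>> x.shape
(13, 11)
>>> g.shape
(11, 11, 29, 3)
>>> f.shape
(13, 11, 11, 11)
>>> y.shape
(13, 13)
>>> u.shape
(13, 13, 29, 13)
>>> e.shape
(13, 13, 29, 13)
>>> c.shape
(13, 13, 29, 11)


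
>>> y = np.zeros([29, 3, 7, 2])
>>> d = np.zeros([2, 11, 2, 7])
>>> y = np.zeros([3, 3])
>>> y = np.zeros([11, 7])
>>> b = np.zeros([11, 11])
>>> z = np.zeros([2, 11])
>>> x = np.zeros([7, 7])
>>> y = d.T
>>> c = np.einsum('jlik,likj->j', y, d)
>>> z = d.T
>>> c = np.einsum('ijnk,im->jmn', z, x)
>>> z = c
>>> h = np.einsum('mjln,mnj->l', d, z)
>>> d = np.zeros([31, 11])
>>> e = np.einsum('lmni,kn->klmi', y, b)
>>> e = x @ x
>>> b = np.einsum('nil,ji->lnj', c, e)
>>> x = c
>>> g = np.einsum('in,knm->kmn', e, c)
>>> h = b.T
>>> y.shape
(7, 2, 11, 2)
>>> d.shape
(31, 11)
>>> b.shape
(11, 2, 7)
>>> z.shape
(2, 7, 11)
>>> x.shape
(2, 7, 11)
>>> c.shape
(2, 7, 11)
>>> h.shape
(7, 2, 11)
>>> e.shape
(7, 7)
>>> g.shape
(2, 11, 7)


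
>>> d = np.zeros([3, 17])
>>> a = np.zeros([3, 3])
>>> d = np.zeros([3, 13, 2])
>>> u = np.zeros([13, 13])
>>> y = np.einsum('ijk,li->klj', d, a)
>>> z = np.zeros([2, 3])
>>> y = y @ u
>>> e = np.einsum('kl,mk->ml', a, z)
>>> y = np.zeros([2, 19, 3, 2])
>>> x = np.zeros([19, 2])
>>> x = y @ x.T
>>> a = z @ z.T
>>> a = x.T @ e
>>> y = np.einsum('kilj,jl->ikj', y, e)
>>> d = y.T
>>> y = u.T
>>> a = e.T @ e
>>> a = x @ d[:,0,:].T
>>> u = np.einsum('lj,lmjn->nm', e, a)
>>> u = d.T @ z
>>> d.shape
(2, 2, 19)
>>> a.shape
(2, 19, 3, 2)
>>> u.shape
(19, 2, 3)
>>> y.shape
(13, 13)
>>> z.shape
(2, 3)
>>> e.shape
(2, 3)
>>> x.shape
(2, 19, 3, 19)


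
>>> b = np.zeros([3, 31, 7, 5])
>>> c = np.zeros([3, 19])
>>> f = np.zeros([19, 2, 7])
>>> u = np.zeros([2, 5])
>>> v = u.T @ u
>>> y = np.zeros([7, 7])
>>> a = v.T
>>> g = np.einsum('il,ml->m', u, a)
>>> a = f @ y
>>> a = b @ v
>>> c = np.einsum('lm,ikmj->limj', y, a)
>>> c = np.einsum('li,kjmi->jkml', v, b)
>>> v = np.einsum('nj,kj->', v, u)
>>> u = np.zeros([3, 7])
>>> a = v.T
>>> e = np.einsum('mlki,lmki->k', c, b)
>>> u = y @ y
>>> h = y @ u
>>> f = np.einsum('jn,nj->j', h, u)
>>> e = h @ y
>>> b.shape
(3, 31, 7, 5)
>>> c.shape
(31, 3, 7, 5)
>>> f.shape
(7,)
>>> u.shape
(7, 7)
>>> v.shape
()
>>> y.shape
(7, 7)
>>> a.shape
()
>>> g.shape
(5,)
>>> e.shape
(7, 7)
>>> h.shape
(7, 7)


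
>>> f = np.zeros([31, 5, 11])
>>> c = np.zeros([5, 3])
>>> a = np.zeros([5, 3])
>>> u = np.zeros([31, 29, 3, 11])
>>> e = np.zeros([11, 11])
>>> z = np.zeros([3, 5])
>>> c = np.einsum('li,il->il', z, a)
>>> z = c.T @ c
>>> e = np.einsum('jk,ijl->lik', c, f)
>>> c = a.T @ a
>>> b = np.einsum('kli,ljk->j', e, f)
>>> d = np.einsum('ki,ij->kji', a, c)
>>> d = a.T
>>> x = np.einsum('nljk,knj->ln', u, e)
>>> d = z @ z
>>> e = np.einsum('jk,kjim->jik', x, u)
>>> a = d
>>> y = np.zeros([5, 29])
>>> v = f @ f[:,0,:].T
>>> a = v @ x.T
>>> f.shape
(31, 5, 11)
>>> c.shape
(3, 3)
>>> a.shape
(31, 5, 29)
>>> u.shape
(31, 29, 3, 11)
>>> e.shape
(29, 3, 31)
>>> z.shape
(3, 3)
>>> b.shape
(5,)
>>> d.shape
(3, 3)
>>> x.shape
(29, 31)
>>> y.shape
(5, 29)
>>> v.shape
(31, 5, 31)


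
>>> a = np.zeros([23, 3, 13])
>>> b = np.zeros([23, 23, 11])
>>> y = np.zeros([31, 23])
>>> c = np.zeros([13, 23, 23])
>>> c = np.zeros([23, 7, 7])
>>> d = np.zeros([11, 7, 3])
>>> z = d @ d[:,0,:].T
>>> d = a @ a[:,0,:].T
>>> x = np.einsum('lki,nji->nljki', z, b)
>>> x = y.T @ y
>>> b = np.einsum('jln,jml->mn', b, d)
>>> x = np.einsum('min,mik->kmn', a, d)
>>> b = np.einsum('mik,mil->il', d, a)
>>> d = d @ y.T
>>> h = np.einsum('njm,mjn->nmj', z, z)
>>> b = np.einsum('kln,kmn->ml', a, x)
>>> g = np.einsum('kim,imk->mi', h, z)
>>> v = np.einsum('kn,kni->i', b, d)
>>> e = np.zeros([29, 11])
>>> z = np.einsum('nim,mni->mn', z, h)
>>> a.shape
(23, 3, 13)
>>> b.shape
(23, 3)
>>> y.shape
(31, 23)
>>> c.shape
(23, 7, 7)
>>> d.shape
(23, 3, 31)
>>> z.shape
(11, 11)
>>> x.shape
(23, 23, 13)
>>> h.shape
(11, 11, 7)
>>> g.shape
(7, 11)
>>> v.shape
(31,)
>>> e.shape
(29, 11)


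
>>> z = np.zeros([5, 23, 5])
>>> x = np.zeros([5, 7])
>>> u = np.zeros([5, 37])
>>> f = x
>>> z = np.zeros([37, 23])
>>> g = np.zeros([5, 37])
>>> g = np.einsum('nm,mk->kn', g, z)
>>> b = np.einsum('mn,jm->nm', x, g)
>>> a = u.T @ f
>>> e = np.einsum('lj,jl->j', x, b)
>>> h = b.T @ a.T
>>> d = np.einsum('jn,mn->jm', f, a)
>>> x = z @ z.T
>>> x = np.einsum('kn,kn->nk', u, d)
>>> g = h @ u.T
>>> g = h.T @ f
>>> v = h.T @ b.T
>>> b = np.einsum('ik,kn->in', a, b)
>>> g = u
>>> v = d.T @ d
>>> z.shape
(37, 23)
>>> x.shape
(37, 5)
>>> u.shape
(5, 37)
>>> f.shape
(5, 7)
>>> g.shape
(5, 37)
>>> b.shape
(37, 5)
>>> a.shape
(37, 7)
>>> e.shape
(7,)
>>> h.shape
(5, 37)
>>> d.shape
(5, 37)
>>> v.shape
(37, 37)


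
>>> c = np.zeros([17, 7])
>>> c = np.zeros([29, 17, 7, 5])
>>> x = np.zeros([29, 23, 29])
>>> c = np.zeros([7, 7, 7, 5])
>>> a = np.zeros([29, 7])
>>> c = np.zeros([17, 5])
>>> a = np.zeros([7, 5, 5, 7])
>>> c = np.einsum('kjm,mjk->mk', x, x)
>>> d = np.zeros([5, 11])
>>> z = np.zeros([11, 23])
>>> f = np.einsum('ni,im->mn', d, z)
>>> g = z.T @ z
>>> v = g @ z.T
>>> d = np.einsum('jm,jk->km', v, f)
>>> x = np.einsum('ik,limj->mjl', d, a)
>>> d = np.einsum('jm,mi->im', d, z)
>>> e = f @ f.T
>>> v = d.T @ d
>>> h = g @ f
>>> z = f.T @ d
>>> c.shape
(29, 29)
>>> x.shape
(5, 7, 7)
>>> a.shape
(7, 5, 5, 7)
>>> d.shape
(23, 11)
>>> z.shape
(5, 11)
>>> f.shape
(23, 5)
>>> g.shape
(23, 23)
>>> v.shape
(11, 11)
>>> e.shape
(23, 23)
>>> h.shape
(23, 5)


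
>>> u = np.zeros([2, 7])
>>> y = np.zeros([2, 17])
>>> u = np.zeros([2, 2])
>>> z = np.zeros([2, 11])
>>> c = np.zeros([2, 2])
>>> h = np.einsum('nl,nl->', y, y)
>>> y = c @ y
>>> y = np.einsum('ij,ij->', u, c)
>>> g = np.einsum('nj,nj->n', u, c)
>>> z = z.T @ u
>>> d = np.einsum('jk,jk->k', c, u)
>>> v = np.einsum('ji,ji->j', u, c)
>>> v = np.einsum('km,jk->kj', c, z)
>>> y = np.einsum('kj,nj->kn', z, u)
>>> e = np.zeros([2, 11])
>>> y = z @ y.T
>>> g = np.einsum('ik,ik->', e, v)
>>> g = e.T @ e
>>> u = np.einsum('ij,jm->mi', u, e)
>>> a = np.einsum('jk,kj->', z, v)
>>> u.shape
(11, 2)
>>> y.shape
(11, 11)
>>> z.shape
(11, 2)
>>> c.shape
(2, 2)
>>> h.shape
()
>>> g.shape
(11, 11)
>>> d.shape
(2,)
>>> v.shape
(2, 11)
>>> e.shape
(2, 11)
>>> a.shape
()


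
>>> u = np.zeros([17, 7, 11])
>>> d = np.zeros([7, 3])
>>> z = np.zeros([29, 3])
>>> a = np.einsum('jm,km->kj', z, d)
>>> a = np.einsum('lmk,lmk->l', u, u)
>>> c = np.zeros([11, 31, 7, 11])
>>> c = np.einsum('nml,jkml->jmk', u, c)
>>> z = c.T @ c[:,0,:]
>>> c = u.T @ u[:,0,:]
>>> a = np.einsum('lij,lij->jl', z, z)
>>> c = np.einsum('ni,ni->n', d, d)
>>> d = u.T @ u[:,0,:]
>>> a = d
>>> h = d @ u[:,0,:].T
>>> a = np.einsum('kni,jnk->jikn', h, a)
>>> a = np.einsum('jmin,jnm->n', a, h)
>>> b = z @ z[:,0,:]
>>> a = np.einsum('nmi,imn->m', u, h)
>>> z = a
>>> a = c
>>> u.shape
(17, 7, 11)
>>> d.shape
(11, 7, 11)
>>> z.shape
(7,)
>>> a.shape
(7,)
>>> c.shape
(7,)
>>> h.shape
(11, 7, 17)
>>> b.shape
(31, 7, 31)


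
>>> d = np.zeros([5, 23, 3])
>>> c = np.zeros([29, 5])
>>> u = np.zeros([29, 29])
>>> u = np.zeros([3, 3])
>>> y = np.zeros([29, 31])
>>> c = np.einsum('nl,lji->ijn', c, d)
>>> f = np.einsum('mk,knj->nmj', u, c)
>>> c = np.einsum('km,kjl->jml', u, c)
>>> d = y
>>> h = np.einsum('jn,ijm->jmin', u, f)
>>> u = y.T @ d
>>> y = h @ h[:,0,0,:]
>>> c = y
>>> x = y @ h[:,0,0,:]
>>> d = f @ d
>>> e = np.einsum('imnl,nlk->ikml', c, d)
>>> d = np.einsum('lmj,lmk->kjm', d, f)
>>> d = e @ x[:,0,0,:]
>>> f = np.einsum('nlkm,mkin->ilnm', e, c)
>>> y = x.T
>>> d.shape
(3, 31, 29, 3)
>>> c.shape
(3, 29, 23, 3)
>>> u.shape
(31, 31)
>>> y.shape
(3, 23, 29, 3)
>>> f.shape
(23, 31, 3, 3)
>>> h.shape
(3, 29, 23, 3)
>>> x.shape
(3, 29, 23, 3)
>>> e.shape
(3, 31, 29, 3)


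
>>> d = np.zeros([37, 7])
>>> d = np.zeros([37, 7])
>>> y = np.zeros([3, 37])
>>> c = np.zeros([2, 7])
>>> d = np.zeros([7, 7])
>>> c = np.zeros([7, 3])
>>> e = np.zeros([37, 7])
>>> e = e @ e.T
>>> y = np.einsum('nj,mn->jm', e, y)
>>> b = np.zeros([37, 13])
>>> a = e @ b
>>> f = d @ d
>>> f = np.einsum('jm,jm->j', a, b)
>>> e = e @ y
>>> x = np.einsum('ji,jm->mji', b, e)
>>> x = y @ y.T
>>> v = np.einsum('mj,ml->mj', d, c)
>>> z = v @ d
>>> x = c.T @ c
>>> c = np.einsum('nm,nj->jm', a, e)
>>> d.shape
(7, 7)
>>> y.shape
(37, 3)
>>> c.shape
(3, 13)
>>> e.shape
(37, 3)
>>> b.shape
(37, 13)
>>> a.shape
(37, 13)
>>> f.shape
(37,)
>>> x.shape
(3, 3)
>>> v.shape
(7, 7)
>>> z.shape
(7, 7)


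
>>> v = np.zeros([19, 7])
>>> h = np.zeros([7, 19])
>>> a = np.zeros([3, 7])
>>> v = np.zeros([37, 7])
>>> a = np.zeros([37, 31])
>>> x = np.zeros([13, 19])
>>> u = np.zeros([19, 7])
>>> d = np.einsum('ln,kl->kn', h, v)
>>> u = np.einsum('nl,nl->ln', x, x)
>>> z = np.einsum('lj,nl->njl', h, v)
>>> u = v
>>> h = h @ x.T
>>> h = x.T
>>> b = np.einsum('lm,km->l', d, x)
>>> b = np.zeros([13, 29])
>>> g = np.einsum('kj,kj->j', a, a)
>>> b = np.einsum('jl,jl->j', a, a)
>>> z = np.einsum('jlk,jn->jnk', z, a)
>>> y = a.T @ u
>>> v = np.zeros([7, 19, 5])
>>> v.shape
(7, 19, 5)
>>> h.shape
(19, 13)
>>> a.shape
(37, 31)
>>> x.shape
(13, 19)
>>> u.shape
(37, 7)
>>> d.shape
(37, 19)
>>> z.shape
(37, 31, 7)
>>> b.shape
(37,)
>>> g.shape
(31,)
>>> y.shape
(31, 7)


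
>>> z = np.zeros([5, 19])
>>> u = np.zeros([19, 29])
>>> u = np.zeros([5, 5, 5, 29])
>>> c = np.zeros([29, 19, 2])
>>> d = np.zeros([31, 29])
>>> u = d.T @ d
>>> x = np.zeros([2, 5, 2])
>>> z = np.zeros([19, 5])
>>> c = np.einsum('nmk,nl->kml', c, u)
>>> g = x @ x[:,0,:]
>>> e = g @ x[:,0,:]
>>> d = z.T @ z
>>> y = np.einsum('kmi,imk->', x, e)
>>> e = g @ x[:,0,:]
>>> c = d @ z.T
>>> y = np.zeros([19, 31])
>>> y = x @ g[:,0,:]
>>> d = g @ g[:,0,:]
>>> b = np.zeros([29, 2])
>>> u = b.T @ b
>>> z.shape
(19, 5)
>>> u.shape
(2, 2)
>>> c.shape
(5, 19)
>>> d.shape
(2, 5, 2)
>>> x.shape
(2, 5, 2)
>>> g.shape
(2, 5, 2)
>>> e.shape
(2, 5, 2)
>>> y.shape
(2, 5, 2)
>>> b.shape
(29, 2)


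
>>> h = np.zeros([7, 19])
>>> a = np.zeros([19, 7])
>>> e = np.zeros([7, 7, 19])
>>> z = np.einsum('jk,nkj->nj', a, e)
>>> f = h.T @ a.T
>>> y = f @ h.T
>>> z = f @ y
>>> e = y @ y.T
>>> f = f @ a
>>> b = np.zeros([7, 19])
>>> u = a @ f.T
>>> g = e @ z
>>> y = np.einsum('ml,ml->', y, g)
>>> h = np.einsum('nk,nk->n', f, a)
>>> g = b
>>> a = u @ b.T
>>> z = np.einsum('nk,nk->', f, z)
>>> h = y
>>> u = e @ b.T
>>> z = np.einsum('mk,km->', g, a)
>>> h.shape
()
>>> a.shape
(19, 7)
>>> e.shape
(19, 19)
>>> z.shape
()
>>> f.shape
(19, 7)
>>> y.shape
()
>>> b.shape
(7, 19)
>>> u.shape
(19, 7)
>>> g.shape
(7, 19)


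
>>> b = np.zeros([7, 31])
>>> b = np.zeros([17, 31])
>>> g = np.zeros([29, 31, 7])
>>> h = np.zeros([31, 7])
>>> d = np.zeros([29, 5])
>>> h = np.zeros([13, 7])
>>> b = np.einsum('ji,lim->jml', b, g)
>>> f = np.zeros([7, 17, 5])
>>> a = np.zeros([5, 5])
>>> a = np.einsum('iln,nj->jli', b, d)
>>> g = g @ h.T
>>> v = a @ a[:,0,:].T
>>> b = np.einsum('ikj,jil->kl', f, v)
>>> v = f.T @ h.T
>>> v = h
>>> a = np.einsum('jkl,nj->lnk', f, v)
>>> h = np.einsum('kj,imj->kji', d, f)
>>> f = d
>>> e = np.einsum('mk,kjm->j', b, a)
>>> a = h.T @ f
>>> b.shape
(17, 5)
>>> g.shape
(29, 31, 13)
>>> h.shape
(29, 5, 7)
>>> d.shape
(29, 5)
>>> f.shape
(29, 5)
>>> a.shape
(7, 5, 5)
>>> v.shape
(13, 7)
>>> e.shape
(13,)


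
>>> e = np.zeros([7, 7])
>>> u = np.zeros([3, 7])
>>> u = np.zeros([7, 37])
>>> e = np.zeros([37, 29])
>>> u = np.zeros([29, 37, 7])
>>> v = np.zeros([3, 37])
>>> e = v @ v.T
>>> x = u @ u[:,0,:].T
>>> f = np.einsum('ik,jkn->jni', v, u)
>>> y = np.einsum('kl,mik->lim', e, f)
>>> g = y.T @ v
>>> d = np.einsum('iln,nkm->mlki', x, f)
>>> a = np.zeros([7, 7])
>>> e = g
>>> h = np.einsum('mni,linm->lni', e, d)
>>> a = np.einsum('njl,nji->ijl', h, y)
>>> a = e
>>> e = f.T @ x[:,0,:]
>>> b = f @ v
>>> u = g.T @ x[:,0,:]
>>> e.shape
(3, 7, 29)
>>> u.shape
(37, 7, 29)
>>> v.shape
(3, 37)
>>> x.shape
(29, 37, 29)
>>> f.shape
(29, 7, 3)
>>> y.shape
(3, 7, 29)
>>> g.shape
(29, 7, 37)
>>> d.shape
(3, 37, 7, 29)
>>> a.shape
(29, 7, 37)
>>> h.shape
(3, 7, 37)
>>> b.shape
(29, 7, 37)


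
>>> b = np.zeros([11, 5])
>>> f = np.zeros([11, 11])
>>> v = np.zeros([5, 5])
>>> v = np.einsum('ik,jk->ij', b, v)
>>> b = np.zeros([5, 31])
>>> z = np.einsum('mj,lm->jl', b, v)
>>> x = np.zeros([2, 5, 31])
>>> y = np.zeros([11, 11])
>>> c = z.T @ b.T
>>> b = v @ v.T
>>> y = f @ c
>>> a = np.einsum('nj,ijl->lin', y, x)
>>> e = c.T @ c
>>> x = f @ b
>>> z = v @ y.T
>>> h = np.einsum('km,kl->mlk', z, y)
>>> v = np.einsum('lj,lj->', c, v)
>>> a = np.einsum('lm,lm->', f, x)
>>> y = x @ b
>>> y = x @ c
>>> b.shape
(11, 11)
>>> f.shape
(11, 11)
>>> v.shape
()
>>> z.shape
(11, 11)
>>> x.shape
(11, 11)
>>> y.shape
(11, 5)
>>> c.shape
(11, 5)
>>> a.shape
()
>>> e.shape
(5, 5)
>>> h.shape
(11, 5, 11)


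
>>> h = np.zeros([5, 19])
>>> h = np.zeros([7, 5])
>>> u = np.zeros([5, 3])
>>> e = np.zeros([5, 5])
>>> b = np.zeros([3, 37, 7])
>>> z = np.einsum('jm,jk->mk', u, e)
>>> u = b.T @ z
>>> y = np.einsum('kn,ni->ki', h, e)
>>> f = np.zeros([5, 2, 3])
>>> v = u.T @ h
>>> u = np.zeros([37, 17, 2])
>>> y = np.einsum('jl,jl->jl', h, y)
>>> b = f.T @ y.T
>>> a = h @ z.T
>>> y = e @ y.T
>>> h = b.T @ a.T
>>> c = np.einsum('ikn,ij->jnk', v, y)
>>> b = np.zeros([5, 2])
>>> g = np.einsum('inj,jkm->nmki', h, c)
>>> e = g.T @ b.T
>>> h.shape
(7, 2, 7)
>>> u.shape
(37, 17, 2)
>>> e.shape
(7, 5, 37, 5)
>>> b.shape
(5, 2)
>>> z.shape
(3, 5)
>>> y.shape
(5, 7)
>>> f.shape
(5, 2, 3)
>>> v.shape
(5, 37, 5)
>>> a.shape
(7, 3)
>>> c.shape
(7, 5, 37)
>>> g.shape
(2, 37, 5, 7)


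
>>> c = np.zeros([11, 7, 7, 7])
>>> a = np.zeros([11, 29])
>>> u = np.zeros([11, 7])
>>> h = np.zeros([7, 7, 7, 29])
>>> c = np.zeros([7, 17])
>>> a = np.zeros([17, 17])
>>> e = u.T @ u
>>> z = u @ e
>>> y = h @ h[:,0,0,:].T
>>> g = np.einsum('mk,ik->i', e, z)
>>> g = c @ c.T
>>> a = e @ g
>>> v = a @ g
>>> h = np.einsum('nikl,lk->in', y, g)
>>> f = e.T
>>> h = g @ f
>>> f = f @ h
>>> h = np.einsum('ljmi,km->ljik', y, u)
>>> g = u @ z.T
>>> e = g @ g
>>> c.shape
(7, 17)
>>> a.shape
(7, 7)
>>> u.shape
(11, 7)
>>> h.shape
(7, 7, 7, 11)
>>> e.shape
(11, 11)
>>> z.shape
(11, 7)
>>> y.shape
(7, 7, 7, 7)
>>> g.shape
(11, 11)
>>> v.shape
(7, 7)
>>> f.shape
(7, 7)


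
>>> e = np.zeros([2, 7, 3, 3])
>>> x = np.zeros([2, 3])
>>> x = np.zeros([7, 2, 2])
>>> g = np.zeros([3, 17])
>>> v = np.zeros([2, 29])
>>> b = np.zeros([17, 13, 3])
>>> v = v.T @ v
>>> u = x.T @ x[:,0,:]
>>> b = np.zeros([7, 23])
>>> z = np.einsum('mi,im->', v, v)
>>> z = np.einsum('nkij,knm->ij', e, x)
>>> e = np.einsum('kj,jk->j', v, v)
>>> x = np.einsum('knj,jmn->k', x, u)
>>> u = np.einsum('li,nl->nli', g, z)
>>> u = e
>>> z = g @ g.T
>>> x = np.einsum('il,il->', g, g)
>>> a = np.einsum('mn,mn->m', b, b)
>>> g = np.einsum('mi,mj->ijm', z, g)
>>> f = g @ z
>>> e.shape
(29,)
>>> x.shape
()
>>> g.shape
(3, 17, 3)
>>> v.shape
(29, 29)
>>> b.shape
(7, 23)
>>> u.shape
(29,)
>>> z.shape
(3, 3)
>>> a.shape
(7,)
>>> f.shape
(3, 17, 3)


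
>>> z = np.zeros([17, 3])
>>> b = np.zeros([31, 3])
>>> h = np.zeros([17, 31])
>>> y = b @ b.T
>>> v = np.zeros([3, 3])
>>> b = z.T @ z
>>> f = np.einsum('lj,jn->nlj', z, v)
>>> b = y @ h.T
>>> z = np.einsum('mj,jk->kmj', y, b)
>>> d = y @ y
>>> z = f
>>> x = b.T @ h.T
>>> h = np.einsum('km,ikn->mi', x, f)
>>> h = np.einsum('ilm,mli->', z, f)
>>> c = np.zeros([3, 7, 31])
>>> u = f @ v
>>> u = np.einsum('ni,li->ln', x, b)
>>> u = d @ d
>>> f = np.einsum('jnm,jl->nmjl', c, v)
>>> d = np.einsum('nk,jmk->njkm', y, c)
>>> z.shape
(3, 17, 3)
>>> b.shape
(31, 17)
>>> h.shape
()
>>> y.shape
(31, 31)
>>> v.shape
(3, 3)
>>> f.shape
(7, 31, 3, 3)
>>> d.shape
(31, 3, 31, 7)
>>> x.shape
(17, 17)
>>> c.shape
(3, 7, 31)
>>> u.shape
(31, 31)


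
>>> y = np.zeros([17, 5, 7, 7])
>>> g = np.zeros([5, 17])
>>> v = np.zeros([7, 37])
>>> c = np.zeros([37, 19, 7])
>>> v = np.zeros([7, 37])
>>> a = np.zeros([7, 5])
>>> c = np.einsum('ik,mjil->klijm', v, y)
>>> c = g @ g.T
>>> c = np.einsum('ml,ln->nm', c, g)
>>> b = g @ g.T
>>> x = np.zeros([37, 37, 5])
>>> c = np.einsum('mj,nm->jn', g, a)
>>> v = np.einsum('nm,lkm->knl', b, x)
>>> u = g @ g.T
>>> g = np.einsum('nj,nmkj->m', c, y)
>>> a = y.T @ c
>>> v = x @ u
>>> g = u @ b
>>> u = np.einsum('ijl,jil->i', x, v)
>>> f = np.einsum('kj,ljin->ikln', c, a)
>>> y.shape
(17, 5, 7, 7)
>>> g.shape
(5, 5)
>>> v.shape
(37, 37, 5)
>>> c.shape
(17, 7)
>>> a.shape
(7, 7, 5, 7)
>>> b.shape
(5, 5)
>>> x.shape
(37, 37, 5)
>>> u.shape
(37,)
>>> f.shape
(5, 17, 7, 7)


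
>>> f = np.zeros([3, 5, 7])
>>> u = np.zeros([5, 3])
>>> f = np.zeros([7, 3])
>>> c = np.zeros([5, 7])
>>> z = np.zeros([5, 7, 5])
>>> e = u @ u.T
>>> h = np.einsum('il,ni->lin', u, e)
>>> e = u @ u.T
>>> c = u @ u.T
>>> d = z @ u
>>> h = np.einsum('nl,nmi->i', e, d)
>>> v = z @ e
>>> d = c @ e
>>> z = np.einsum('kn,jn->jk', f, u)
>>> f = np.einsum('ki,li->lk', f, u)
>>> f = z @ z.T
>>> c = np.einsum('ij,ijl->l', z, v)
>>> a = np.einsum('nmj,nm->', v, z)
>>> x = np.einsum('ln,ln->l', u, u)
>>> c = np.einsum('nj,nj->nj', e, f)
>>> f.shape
(5, 5)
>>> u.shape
(5, 3)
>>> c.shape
(5, 5)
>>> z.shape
(5, 7)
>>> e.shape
(5, 5)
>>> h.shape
(3,)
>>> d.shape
(5, 5)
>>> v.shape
(5, 7, 5)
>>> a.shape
()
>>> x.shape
(5,)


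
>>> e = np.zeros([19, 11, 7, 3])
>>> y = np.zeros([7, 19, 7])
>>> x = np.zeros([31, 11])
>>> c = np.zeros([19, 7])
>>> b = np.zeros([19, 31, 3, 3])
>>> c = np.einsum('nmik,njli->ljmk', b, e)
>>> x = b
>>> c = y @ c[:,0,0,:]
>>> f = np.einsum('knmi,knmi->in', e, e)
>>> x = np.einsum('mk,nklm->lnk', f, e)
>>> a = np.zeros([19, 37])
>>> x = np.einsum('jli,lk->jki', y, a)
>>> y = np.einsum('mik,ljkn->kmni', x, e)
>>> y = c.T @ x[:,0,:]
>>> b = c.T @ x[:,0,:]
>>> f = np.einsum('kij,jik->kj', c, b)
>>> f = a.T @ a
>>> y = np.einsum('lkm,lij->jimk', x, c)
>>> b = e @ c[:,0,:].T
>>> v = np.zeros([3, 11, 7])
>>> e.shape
(19, 11, 7, 3)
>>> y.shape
(3, 19, 7, 37)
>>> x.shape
(7, 37, 7)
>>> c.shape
(7, 19, 3)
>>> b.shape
(19, 11, 7, 7)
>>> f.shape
(37, 37)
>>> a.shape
(19, 37)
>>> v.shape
(3, 11, 7)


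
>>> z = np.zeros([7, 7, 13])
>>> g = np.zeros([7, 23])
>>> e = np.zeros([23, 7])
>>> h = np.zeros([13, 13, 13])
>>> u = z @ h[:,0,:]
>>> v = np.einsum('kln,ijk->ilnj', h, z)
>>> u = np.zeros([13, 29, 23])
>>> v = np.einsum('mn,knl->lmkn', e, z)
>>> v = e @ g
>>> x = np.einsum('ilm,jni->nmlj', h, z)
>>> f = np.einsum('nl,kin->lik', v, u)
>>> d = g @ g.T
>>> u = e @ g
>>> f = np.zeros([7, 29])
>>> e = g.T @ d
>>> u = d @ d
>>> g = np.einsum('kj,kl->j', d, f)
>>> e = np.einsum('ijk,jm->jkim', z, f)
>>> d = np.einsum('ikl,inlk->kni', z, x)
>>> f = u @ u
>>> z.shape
(7, 7, 13)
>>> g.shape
(7,)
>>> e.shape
(7, 13, 7, 29)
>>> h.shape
(13, 13, 13)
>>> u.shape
(7, 7)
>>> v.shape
(23, 23)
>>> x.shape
(7, 13, 13, 7)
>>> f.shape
(7, 7)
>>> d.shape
(7, 13, 7)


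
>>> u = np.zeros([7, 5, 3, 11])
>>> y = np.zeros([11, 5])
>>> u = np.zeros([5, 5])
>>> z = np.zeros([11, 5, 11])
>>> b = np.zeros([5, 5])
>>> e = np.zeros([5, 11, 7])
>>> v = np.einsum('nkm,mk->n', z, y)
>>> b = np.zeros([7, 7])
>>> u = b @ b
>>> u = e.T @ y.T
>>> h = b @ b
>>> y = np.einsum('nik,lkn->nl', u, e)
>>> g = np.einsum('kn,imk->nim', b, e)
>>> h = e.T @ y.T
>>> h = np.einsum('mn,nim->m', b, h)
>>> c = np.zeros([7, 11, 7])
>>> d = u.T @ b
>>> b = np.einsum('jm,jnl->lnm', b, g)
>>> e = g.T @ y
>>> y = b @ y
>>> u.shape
(7, 11, 11)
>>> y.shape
(11, 5, 5)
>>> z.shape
(11, 5, 11)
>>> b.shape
(11, 5, 7)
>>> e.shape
(11, 5, 5)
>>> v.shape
(11,)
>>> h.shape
(7,)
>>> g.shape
(7, 5, 11)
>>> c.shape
(7, 11, 7)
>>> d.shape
(11, 11, 7)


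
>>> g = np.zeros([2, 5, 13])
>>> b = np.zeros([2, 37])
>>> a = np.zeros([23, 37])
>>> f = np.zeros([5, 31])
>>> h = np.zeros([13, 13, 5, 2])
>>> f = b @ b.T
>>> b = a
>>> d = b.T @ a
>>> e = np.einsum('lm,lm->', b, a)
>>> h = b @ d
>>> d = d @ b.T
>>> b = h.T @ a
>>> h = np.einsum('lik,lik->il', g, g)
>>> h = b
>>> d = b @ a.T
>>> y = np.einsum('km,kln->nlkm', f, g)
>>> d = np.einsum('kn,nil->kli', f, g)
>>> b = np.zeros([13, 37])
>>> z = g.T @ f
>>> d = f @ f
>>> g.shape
(2, 5, 13)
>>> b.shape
(13, 37)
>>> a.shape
(23, 37)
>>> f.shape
(2, 2)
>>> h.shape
(37, 37)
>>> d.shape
(2, 2)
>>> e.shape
()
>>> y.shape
(13, 5, 2, 2)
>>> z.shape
(13, 5, 2)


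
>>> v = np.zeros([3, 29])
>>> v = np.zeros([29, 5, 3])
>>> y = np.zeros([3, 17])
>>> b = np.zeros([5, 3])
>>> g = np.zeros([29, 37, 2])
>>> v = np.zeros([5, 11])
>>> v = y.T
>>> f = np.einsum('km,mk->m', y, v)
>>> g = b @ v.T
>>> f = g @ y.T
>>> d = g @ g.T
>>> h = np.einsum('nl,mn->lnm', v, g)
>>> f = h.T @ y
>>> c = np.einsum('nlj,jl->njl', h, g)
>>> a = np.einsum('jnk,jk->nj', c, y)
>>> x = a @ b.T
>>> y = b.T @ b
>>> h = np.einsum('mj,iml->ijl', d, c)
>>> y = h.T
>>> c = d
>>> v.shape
(17, 3)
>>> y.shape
(17, 5, 3)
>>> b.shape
(5, 3)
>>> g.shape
(5, 17)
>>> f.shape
(5, 17, 17)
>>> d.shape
(5, 5)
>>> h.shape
(3, 5, 17)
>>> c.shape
(5, 5)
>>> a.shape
(5, 3)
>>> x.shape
(5, 5)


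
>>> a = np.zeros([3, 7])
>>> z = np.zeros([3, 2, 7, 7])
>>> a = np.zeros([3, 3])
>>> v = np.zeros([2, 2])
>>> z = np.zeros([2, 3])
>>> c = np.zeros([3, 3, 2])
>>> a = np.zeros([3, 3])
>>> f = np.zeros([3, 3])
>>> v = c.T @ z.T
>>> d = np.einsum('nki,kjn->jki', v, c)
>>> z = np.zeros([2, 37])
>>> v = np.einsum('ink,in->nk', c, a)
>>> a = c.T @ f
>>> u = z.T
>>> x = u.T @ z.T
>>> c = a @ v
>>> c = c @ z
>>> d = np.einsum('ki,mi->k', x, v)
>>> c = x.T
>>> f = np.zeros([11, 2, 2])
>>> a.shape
(2, 3, 3)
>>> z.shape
(2, 37)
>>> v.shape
(3, 2)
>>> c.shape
(2, 2)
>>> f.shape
(11, 2, 2)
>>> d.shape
(2,)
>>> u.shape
(37, 2)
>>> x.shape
(2, 2)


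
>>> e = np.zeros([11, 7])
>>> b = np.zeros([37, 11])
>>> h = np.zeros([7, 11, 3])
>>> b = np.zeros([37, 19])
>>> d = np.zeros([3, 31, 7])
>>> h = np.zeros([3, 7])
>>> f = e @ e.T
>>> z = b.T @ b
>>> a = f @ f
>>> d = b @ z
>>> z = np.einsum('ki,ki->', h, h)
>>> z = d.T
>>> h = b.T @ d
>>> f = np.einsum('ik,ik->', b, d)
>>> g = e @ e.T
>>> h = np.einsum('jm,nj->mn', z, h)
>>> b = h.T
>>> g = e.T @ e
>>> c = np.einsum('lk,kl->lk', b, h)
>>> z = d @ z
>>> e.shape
(11, 7)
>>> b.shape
(19, 37)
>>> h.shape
(37, 19)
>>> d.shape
(37, 19)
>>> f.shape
()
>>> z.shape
(37, 37)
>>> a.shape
(11, 11)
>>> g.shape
(7, 7)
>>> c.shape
(19, 37)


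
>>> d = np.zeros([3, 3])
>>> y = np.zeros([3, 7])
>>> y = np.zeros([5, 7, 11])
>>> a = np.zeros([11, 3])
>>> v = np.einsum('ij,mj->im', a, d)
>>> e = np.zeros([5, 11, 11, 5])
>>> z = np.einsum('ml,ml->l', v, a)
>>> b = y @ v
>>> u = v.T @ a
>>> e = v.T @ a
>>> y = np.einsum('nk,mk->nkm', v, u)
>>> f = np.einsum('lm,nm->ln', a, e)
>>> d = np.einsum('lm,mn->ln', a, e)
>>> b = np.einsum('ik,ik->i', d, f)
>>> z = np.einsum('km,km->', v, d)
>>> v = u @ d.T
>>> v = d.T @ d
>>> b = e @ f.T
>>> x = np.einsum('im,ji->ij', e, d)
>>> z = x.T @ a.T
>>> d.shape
(11, 3)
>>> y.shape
(11, 3, 3)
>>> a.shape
(11, 3)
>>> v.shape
(3, 3)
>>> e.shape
(3, 3)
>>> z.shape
(11, 11)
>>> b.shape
(3, 11)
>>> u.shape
(3, 3)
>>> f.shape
(11, 3)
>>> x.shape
(3, 11)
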